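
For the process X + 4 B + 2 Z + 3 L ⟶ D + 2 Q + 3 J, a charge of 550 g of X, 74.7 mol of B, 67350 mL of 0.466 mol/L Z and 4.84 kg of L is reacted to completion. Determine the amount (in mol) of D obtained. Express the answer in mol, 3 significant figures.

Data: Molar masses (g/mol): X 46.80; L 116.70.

11.8 mol

n(X) = 550.0 / 46.80 = 11.75 mol
n(B) = 74.70 mol
n(Z) = 0.466 × 67350/1000 = 31.39 mol
n(L) = 4.840×1000 / 116.70 = 41.47 mol
n/ν for X = 11.75/1 = 11.75
n/ν for B = 74.70/4 = 18.68
n/ν for Z = 31.39/2 = 15.70
n/ν for L = 41.47/3 = 13.82
Smallest n/ν is X → limiting reagent.
n(D) = (1/1) × 11.75 = 11.75 mol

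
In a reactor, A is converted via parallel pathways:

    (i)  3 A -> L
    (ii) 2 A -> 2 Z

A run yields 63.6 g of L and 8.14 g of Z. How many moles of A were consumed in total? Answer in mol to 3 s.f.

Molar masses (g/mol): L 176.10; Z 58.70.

n(L) = 63.6 / 176.10 = 0.3612 mol
n(Z) = 8.14 / 58.70 = 0.1387 mol
n(A) via (i) = (3/1)×0.3612 = 1.084 mol
n(A) via (ii) = (2/2)×0.1387 = 0.1387 mol
total n(A) = 1.084 + 0.1387 = 1.223 mol

1.22 mol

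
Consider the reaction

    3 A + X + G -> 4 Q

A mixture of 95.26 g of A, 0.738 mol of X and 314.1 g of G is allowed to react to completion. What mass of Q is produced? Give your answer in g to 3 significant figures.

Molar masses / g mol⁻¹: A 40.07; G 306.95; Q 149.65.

442 g

n(A) = 95.26 / 40.07 = 2.377 mol
n(X) = 0.7380 mol
n(G) = 314.1 / 306.95 = 1.023 mol
n/ν for A = 2.377/3 = 0.7923
n/ν for X = 0.7380/1 = 0.7380
n/ν for G = 1.023/1 = 1.023
Smallest n/ν is X → limiting reagent.
n(Q) = (4/1) × 0.7380 = 2.952 mol
mass = 2.952 × 149.65 = 441.8 g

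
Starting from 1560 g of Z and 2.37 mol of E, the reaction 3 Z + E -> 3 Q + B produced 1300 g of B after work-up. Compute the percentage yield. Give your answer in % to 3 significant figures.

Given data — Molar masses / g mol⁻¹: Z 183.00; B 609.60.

90.0 %

n(Z) = 1560 / 183.00 = 8.525 mol
n(E) = 2.370 mol
n/ν → Z: 2.842, E: 2.370; E is limiting.
theoretical n(B) = (1/1) × 2.370 = 2.370 mol → 1445 g
% yield = 1300 / 1445 × 100 = 89.97 %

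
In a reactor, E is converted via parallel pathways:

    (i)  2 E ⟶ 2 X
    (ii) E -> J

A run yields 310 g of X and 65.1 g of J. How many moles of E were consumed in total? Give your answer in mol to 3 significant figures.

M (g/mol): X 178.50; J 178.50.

n(X) = 310 / 178.50 = 1.737 mol
n(J) = 65.1 / 178.50 = 0.3647 mol
n(E) via (i) = (2/2)×1.737 = 1.737 mol
n(E) via (ii) = (1/1)×0.3647 = 0.3647 mol
total n(E) = 1.737 + 0.3647 = 2.102 mol

2.10 mol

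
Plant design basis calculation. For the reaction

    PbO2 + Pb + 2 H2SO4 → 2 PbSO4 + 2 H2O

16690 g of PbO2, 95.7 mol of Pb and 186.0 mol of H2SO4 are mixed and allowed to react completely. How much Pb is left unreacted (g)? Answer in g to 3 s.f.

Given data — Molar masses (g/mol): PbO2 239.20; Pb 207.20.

5370 g

n(PbO2) = 16690 / 239.20 = 69.77 mol
n(Pb) = 95.70 mol
n(H2SO4) = 186.0 mol
n/ν for PbO2 = 69.77/1 = 69.77
n/ν for Pb = 95.70/1 = 95.70
n/ν for H2SO4 = 186.0/2 = 93.00
Smallest n/ν is PbO2 → limiting reagent.
Pb consumed = (1/1) × 69.77 = 69.77 mol
Pb remaining = 95.70 − 69.77 = 25.93 mol
mass = 25.93 × 207.20 = 5373 g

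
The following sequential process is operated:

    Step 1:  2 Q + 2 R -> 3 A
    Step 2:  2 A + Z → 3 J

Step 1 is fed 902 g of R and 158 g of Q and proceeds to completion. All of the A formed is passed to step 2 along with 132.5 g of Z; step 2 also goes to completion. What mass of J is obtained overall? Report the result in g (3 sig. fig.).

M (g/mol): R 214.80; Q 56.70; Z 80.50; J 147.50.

728 g

Step 1:
n(R) = 902.0 / 214.80 = 4.199 mol
n(Q) = 158.0 / 56.70 = 2.787 mol
n/ν for R = 4.199/2 = 2.100
n/ν for Q = 2.787/2 = 1.394
Smallest n/ν is Q → limiting reagent.
n(A) produced = (3/2) × 2.787 = 4.181 mol
Step 2:
n(A) available = 4.181 mol
n(Z) = 132.5 / 80.50 = 1.646 mol
n/ν for A = 4.181/2 = 2.091
n/ν for Z = 1.646/1 = 1.646
Smallest n/ν is Z → limiting reagent.
n(J) = (3/1) × 1.646 = 4.938 mol
mass = 4.938 × 147.50 = 728.4 g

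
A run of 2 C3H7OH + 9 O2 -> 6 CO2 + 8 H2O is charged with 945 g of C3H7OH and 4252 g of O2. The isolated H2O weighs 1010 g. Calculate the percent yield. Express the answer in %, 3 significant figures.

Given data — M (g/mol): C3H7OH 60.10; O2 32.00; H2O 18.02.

n(C3H7OH) = 945.0 / 60.10 = 15.72 mol
n(O2) = 4252 / 32.00 = 132.9 mol
n/ν for C3H7OH = 15.72/2 = 7.860
n/ν for O2 = 132.9/9 = 14.77
Smallest n/ν is C3H7OH → limiting reagent.
theoretical n(H2O) = (8/2) × 15.72 = 62.88 mol → 1133 g
% yield = 1010 / 1133 × 100 = 89.14 %

89.1 %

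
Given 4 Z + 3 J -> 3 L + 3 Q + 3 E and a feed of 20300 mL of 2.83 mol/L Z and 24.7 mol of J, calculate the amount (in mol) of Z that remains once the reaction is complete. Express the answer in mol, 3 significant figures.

n(Z) = 2.83 × 20300/1000 = 57.45 mol
n(J) = 24.70 mol
n/ν for Z = 57.45/4 = 14.36
n/ν for J = 24.70/3 = 8.233
Smallest n/ν is J → limiting reagent.
Z consumed = (4/3) × 24.70 = 32.93 mol
Z remaining = 57.45 − 32.93 = 24.52 mol

24.5 mol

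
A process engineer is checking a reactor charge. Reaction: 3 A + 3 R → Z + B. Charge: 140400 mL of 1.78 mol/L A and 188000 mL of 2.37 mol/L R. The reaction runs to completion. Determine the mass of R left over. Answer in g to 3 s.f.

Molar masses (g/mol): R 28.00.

5480 g

n(A) = 1.78 × 140400/1000 = 249.9 mol
n(R) = 2.37 × 188000/1000 = 445.6 mol
n/ν for A = 249.9/3 = 83.30
n/ν for R = 445.6/3 = 148.5
Smallest n/ν is A → limiting reagent.
R consumed = (3/3) × 249.9 = 249.9 mol
R remaining = 445.6 − 249.9 = 195.7 mol
mass = 195.7 × 28.00 = 5480 g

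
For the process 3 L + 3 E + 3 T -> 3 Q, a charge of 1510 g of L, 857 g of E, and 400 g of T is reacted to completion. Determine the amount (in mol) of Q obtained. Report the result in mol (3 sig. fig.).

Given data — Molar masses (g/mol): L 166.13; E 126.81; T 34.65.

n(L) = 1510 / 166.13 = 9.089 mol
n(E) = 857.0 / 126.81 = 6.758 mol
n(T) = 400.0 / 34.65 = 11.54 mol
n/ν for L = 9.089/3 = 3.030
n/ν for E = 6.758/3 = 2.253
n/ν for T = 11.54/3 = 3.847
Smallest n/ν is E → limiting reagent.
n(Q) = (3/3) × 6.758 = 6.758 mol

6.76 mol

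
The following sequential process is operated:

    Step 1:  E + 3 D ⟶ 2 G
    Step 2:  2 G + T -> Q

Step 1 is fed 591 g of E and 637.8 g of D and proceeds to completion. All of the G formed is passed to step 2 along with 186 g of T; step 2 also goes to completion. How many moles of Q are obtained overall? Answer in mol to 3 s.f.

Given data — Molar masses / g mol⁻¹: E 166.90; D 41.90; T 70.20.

Step 1:
n(E) = 591.0 / 166.90 = 3.541 mol
n(D) = 637.8 / 41.90 = 15.22 mol
n/ν → E: 3.541, D: 5.073; E is limiting.
n(G) produced = (2/1) × 3.541 = 7.082 mol
Step 2:
n(G) available = 7.082 mol
n(T) = 186.0 / 70.20 = 2.650 mol
n/ν → G: 3.541, T: 2.650; T is limiting.
n(Q) = (1/1) × 2.650 = 2.650 mol

2.65 mol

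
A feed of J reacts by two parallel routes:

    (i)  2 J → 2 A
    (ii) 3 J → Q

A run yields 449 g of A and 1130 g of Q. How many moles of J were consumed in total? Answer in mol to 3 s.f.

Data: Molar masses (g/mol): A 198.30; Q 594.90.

n(A) = 449 / 198.30 = 2.264 mol
n(Q) = 1130 / 594.90 = 1.899 mol
n(J) via (i) = (2/2)×2.264 = 2.264 mol
n(J) via (ii) = (3/1)×1.899 = 5.697 mol
total n(J) = 2.264 + 5.697 = 7.961 mol

7.96 mol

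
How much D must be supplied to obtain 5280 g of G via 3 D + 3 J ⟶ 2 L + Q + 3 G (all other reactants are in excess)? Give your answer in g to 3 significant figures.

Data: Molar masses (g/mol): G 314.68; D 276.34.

n(G) = 5280 / 314.68 = 16.78 mol
n(D) = (3/3) × 16.78 = 16.78 mol
mass = 16.78 × 276.34 = 4637 g

4640 g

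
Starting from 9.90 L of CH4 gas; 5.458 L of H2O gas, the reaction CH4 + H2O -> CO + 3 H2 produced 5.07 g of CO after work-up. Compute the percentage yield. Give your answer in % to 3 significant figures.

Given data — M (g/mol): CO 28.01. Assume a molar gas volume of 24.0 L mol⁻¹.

79.6 %

n(CH4) = 9.900 / 24.0 = 0.4125 mol
n(H2O) = 5.458 / 24.0 = 0.2274 mol
n/ν for CH4 = 0.4125/1 = 0.4125
n/ν for H2O = 0.2274/1 = 0.2274
Smallest n/ν is H2O → limiting reagent.
theoretical n(CO) = (1/1) × 0.2274 = 0.2274 mol → 6.369 g
% yield = 5.07 / 6.369 × 100 = 79.60 %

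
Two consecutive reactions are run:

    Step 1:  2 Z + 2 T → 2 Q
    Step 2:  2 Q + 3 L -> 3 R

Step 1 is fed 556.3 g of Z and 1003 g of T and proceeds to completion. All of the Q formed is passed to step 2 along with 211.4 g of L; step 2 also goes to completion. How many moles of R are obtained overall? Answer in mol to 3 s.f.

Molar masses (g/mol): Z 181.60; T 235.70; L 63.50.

3.33 mol

Step 1:
n(Z) = 556.3 / 181.60 = 3.063 mol
n(T) = 1003 / 235.70 = 4.255 mol
n/ν for Z = 3.063/2 = 1.532
n/ν for T = 4.255/2 = 2.128
Smallest n/ν is Z → limiting reagent.
n(Q) produced = (2/2) × 3.063 = 3.063 mol
Step 2:
n(Q) available = 3.063 mol
n(L) = 211.4 / 63.50 = 3.329 mol
n/ν for Q = 3.063/2 = 1.532
n/ν for L = 3.329/3 = 1.110
Smallest n/ν is L → limiting reagent.
n(R) = (3/3) × 3.329 = 3.329 mol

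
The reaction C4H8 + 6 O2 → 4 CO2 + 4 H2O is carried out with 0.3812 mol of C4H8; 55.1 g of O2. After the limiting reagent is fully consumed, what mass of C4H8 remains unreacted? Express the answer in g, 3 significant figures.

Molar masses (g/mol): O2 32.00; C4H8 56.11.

n(C4H8) = 0.3812 mol
n(O2) = 55.10 / 32.00 = 1.722 mol
n/ν → C4H8: 0.3812, O2: 0.2870; O2 is limiting.
C4H8 consumed = (1/6) × 1.722 = 0.2870 mol
C4H8 remaining = 0.3812 − 0.2870 = 0.09420 mol
mass = 0.09420 × 56.11 = 5.286 g

5.29 g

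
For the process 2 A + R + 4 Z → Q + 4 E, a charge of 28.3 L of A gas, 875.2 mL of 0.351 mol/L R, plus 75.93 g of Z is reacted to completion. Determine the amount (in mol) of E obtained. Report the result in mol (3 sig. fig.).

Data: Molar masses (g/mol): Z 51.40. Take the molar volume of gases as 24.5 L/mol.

n(A) = 28.30 / 24.5 = 1.155 mol
n(R) = 0.351 × 875.2/1000 = 0.3072 mol
n(Z) = 75.93 / 51.40 = 1.477 mol
n/ν for A = 1.155/2 = 0.5775
n/ν for R = 0.3072/1 = 0.3072
n/ν for Z = 1.477/4 = 0.3693
Smallest n/ν is R → limiting reagent.
n(E) = (4/1) × 0.3072 = 1.229 mol

1.23 mol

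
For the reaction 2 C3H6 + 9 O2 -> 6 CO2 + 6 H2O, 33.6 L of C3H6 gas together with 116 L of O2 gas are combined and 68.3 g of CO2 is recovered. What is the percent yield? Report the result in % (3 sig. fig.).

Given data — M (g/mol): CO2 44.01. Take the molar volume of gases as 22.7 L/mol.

n(C3H6) = 33.60 / 22.7 = 1.480 mol
n(O2) = 116.0 / 22.7 = 5.110 mol
n/ν for C3H6 = 1.480/2 = 0.7400
n/ν for O2 = 5.110/9 = 0.5678
Smallest n/ν is O2 → limiting reagent.
theoretical n(CO2) = (6/9) × 5.110 = 3.407 mol → 149.9 g
% yield = 68.3 / 149.9 × 100 = 45.56 %

45.6 %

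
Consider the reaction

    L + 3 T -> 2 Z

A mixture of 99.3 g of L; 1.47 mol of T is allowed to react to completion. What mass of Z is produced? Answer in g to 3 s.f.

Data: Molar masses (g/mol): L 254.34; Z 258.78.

202 g

n(L) = 99.30 / 254.34 = 0.3904 mol
n(T) = 1.470 mol
n/ν for L = 0.3904/1 = 0.3904
n/ν for T = 1.470/3 = 0.4900
Smallest n/ν is L → limiting reagent.
n(Z) = (2/1) × 0.3904 = 0.7808 mol
mass = 0.7808 × 258.78 = 202.1 g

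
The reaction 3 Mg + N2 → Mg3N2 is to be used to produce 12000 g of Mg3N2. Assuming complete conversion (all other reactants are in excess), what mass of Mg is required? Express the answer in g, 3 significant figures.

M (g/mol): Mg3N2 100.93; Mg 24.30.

8670 g

n(Mg3N2) = 12000 / 100.93 = 118.9 mol
n(Mg) = (3/1) × 118.9 = 356.7 mol
mass = 356.7 × 24.30 = 8668 g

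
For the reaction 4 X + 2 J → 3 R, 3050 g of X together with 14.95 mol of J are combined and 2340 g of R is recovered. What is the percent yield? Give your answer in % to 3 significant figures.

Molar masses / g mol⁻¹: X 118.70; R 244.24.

49.7 %

n(X) = 3050 / 118.70 = 25.70 mol
n(J) = 14.95 mol
n/ν for X = 25.70/4 = 6.425
n/ν for J = 14.95/2 = 7.475
Smallest n/ν is X → limiting reagent.
theoretical n(R) = (3/4) × 25.70 = 19.28 mol → 4709 g
% yield = 2340 / 4709 × 100 = 49.69 %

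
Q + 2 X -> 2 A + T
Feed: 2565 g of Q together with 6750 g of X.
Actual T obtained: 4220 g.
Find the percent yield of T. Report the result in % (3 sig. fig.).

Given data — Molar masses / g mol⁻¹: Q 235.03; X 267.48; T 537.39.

72.0 %

n(Q) = 2565 / 235.03 = 10.91 mol
n(X) = 6750 / 267.48 = 25.24 mol
n/ν → Q: 10.91, X: 12.62; Q is limiting.
theoretical n(T) = (1/1) × 10.91 = 10.91 mol → 5863 g
% yield = 4220 / 5863 × 100 = 71.98 %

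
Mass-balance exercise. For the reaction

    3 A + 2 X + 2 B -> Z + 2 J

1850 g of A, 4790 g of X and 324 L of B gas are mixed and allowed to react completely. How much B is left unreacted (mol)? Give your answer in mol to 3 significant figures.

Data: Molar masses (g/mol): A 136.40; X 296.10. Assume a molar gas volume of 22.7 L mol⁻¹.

n(A) = 1850 / 136.40 = 13.56 mol
n(X) = 4790 / 296.10 = 16.18 mol
n(B) = 324.0 / 22.7 = 14.27 mol
n/ν for A = 13.56/3 = 4.520
n/ν for X = 16.18/2 = 8.090
n/ν for B = 14.27/2 = 7.135
Smallest n/ν is A → limiting reagent.
B consumed = (2/3) × 13.56 = 9.040 mol
B remaining = 14.27 − 9.040 = 5.230 mol

5.23 mol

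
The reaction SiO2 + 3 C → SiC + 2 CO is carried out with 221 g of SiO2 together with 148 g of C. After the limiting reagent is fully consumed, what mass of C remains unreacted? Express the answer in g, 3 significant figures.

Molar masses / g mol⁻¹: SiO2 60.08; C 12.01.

n(SiO2) = 221.0 / 60.08 = 3.678 mol
n(C) = 148.0 / 12.01 = 12.32 mol
n/ν → SiO2: 3.678, C: 4.107; SiO2 is limiting.
C consumed = (3/1) × 3.678 = 11.03 mol
C remaining = 12.32 − 11.03 = 1.290 mol
mass = 1.290 × 12.01 = 15.49 g

15.5 g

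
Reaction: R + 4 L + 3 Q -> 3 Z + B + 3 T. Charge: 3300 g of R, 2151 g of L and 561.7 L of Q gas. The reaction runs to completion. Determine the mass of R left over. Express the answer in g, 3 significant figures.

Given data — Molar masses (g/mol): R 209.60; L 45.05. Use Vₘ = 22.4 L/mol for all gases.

n(R) = 3300 / 209.60 = 15.74 mol
n(L) = 2151 / 45.05 = 47.75 mol
n(Q) = 561.7 / 22.4 = 25.08 mol
n/ν → R: 15.74, L: 11.94, Q: 8.360; Q is limiting.
R consumed = (1/3) × 25.08 = 8.360 mol
R remaining = 15.74 − 8.360 = 7.380 mol
mass = 7.380 × 209.60 = 1547 g

1550 g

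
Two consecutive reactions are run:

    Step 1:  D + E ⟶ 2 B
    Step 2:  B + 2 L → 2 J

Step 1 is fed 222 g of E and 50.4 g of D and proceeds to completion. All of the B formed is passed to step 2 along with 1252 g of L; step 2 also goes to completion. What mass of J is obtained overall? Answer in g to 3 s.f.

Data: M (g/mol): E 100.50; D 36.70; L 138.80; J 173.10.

951 g

Step 1:
n(E) = 222.0 / 100.50 = 2.209 mol
n(D) = 50.40 / 36.70 = 1.373 mol
n/ν for E = 2.209/1 = 2.209
n/ν for D = 1.373/1 = 1.373
Smallest n/ν is D → limiting reagent.
n(B) produced = (2/1) × 1.373 = 2.746 mol
Step 2:
n(B) available = 2.746 mol
n(L) = 1252 / 138.80 = 9.020 mol
n/ν for B = 2.746/1 = 2.746
n/ν for L = 9.020/2 = 4.510
Smallest n/ν is B → limiting reagent.
n(J) = (2/1) × 2.746 = 5.492 mol
mass = 5.492 × 173.10 = 950.7 g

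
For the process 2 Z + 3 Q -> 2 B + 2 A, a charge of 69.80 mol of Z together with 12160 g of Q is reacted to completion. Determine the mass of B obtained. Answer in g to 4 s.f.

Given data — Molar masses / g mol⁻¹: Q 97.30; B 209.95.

n(Z) = 69.80 mol
n(Q) = 12160 / 97.30 = 125.0 mol
n/ν → Z: 34.90, Q: 41.67; Z is limiting.
n(B) = (2/2) × 69.80 = 69.80 mol
mass = 69.80 × 209.95 = 14650 g

14650 g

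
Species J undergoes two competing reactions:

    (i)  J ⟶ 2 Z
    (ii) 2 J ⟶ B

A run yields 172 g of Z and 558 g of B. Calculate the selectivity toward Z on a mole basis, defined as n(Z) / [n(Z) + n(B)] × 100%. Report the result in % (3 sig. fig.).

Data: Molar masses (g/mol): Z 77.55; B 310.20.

55.2 %

n(Z) = 172 / 77.55 = 2.218 mol
n(B) = 558 / 310.20 = 1.799 mol
selectivity = 2.218/(2.218+1.799) × 100 = 55.22 %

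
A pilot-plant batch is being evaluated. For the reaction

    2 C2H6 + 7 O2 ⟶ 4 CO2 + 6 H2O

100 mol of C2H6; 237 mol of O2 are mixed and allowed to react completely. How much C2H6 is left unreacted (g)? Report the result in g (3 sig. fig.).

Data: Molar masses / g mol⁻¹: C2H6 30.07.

971 g

n(C2H6) = 100.0 mol
n(O2) = 237.0 mol
n/ν → C2H6: 50.00, O2: 33.86; O2 is limiting.
C2H6 consumed = (2/7) × 237.0 = 67.71 mol
C2H6 remaining = 100.0 − 67.71 = 32.29 mol
mass = 32.29 × 30.07 = 971.0 g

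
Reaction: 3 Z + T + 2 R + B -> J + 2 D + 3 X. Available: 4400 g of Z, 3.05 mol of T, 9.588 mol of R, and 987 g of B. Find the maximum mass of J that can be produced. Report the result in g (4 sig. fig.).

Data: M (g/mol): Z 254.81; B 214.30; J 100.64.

n(Z) = 4400 / 254.81 = 17.27 mol
n(T) = 3.050 mol
n(R) = 9.588 mol
n(B) = 987.0 / 214.30 = 4.606 mol
n/ν for Z = 17.27/3 = 5.757
n/ν for T = 3.050/1 = 3.050
n/ν for R = 9.588/2 = 4.794
n/ν for B = 4.606/1 = 4.606
Smallest n/ν is T → limiting reagent.
n(J) = (1/1) × 3.050 = 3.050 mol
mass = 3.050 × 100.64 = 307.0 g

307.0 g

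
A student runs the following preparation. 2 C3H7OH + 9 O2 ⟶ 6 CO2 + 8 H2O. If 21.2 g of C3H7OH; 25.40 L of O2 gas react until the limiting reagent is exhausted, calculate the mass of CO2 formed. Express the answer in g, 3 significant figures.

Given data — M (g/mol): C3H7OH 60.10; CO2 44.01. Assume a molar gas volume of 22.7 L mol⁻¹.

n(C3H7OH) = 21.20 / 60.10 = 0.3527 mol
n(O2) = 25.40 / 22.7 = 1.119 mol
n/ν for C3H7OH = 0.3527/2 = 0.1764
n/ν for O2 = 1.119/9 = 0.1243
Smallest n/ν is O2 → limiting reagent.
n(CO2) = (6/9) × 1.119 = 0.7460 mol
mass = 0.7460 × 44.01 = 32.83 g

32.8 g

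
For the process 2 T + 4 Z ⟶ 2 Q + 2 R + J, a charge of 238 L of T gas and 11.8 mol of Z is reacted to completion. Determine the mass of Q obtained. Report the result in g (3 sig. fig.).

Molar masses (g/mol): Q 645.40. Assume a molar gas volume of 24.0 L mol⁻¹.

n(T) = 238.0 / 24.0 = 9.917 mol
n(Z) = 11.80 mol
n/ν → T: 4.959, Z: 2.950; Z is limiting.
n(Q) = (2/4) × 11.80 = 5.900 mol
mass = 5.900 × 645.40 = 3808 g

3810 g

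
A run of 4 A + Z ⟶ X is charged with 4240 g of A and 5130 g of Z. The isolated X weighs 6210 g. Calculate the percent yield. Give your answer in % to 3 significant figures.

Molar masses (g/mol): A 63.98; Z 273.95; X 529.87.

n(A) = 4240 / 63.98 = 66.27 mol
n(Z) = 5130 / 273.95 = 18.73 mol
n/ν for A = 66.27/4 = 16.57
n/ν for Z = 18.73/1 = 18.73
Smallest n/ν is A → limiting reagent.
theoretical n(X) = (1/4) × 66.27 = 16.57 mol → 8780 g
% yield = 6210 / 8780 × 100 = 70.73 %

70.7 %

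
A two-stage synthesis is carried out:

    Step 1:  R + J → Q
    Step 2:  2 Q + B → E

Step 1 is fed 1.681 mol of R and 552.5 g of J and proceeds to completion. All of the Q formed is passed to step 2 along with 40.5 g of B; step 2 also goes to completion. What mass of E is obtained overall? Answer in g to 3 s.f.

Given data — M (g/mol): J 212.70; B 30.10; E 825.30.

694 g

Step 1:
n(R) = 1.681 mol
n(J) = 552.5 / 212.70 = 2.598 mol
n/ν for R = 1.681/1 = 1.681
n/ν for J = 2.598/1 = 2.598
Smallest n/ν is R → limiting reagent.
n(Q) produced = (1/1) × 1.681 = 1.681 mol
Step 2:
n(Q) available = 1.681 mol
n(B) = 40.50 / 30.10 = 1.346 mol
n/ν for Q = 1.681/2 = 0.8405
n/ν for B = 1.346/1 = 1.346
Smallest n/ν is Q → limiting reagent.
n(E) = (1/2) × 1.681 = 0.8405 mol
mass = 0.8405 × 825.30 = 693.7 g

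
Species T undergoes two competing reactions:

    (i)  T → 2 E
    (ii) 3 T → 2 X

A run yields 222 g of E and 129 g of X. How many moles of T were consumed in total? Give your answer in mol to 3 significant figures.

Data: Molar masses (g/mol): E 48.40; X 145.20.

3.63 mol

n(E) = 222 / 48.40 = 4.587 mol
n(X) = 129 / 145.20 = 0.8884 mol
n(T) via (i) = (1/2)×4.587 = 2.294 mol
n(T) via (ii) = (3/2)×0.8884 = 1.333 mol
total n(T) = 2.294 + 1.333 = 3.627 mol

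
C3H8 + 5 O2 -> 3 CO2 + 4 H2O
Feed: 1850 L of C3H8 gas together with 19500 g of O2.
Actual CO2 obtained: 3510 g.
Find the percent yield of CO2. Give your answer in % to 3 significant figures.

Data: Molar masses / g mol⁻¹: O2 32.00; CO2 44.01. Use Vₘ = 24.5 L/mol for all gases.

n(C3H8) = 1850 / 24.5 = 75.51 mol
n(O2) = 19500 / 32.00 = 609.4 mol
n/ν → C3H8: 75.51, O2: 121.9; C3H8 is limiting.
theoretical n(CO2) = (3/1) × 75.51 = 226.5 mol → 9968 g
% yield = 3510 / 9968 × 100 = 35.21 %

35.2 %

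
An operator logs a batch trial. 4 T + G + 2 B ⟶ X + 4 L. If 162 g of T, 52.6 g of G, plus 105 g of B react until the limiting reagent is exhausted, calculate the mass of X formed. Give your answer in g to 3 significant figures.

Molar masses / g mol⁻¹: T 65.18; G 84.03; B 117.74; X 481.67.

n(T) = 162.0 / 65.18 = 2.485 mol
n(G) = 52.60 / 84.03 = 0.6260 mol
n(B) = 105.0 / 117.74 = 0.8918 mol
n/ν → T: 0.6213, G: 0.6260, B: 0.4459; B is limiting.
n(X) = (1/2) × 0.8918 = 0.4459 mol
mass = 0.4459 × 481.67 = 214.8 g

215 g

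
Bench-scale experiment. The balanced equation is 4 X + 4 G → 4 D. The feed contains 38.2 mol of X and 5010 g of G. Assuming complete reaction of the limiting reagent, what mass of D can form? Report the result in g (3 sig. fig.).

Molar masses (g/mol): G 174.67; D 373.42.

10700 g

n(X) = 38.20 mol
n(G) = 5010 / 174.67 = 28.68 mol
n/ν for X = 38.20/4 = 9.550
n/ν for G = 28.68/4 = 7.170
Smallest n/ν is G → limiting reagent.
n(D) = (4/4) × 28.68 = 28.68 mol
mass = 28.68 × 373.42 = 10710 g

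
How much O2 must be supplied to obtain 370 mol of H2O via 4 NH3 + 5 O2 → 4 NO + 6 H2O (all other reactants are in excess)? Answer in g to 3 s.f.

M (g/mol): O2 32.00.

n(H2O) = 370.0 mol
n(O2) = (5/6) × 370.0 = 308.3 mol
mass = 308.3 × 32.00 = 9866 g

9870 g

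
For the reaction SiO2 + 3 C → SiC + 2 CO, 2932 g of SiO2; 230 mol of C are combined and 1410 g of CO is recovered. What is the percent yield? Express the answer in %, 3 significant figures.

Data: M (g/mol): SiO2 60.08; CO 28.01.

51.6 %

n(SiO2) = 2932 / 60.08 = 48.80 mol
n(C) = 230.0 mol
n/ν → SiO2: 48.80, C: 76.67; SiO2 is limiting.
theoretical n(CO) = (2/1) × 48.80 = 97.60 mol → 2734 g
% yield = 1410 / 2734 × 100 = 51.57 %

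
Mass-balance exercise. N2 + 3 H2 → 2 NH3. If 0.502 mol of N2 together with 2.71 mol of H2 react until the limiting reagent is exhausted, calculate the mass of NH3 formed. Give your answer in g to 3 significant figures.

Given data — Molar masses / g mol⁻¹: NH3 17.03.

17.1 g

n(N2) = 0.5020 mol
n(H2) = 2.710 mol
n/ν → N2: 0.5020, H2: 0.9033; N2 is limiting.
n(NH3) = (2/1) × 0.5020 = 1.004 mol
mass = 1.004 × 17.03 = 17.10 g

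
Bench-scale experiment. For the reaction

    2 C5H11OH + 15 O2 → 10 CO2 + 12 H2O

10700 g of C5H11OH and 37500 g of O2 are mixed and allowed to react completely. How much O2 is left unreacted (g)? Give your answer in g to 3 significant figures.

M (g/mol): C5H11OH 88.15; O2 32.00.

8370 g

n(C5H11OH) = 10700 / 88.15 = 121.4 mol
n(O2) = 37500 / 32.00 = 1172 mol
n/ν for C5H11OH = 121.4/2 = 60.70
n/ν for O2 = 1172/15 = 78.13
Smallest n/ν is C5H11OH → limiting reagent.
O2 consumed = (15/2) × 121.4 = 910.5 mol
O2 remaining = 1172 − 910.5 = 261.5 mol
mass = 261.5 × 32.00 = 8368 g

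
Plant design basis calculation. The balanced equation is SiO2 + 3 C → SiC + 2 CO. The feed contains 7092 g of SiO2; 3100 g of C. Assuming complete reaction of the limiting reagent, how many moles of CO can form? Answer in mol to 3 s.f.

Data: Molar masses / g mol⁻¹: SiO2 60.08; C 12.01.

172 mol

n(SiO2) = 7092 / 60.08 = 118.0 mol
n(C) = 3100 / 12.01 = 258.1 mol
n/ν → SiO2: 118.0, C: 86.03; C is limiting.
n(CO) = (2/3) × 258.1 = 172.1 mol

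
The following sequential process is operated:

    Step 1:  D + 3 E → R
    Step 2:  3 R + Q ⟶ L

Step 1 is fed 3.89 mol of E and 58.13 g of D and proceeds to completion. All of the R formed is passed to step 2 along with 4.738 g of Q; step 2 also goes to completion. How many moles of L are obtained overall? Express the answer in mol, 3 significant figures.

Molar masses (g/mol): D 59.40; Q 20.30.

Step 1:
n(E) = 3.890 mol
n(D) = 58.13 / 59.40 = 0.9786 mol
n/ν for E = 3.890/3 = 1.297
n/ν for D = 0.9786/1 = 0.9786
Smallest n/ν is D → limiting reagent.
n(R) produced = (1/1) × 0.9786 = 0.9786 mol
Step 2:
n(R) available = 0.9786 mol
n(Q) = 4.738 / 20.30 = 0.2334 mol
n/ν for R = 0.9786/3 = 0.3262
n/ν for Q = 0.2334/1 = 0.2334
Smallest n/ν is Q → limiting reagent.
n(L) = (1/1) × 0.2334 = 0.2334 mol

0.233 mol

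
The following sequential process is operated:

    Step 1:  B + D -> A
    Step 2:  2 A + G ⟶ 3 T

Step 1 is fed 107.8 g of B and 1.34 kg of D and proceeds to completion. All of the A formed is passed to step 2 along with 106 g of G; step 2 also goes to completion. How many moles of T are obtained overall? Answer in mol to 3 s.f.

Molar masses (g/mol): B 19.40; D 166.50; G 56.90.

5.59 mol

Step 1:
n(B) = 107.8 / 19.40 = 5.557 mol
n(D) = 1.340×1000 / 166.50 = 8.048 mol
n/ν → B: 5.557, D: 8.048; B is limiting.
n(A) produced = (1/1) × 5.557 = 5.557 mol
Step 2:
n(A) available = 5.557 mol
n(G) = 106.0 / 56.90 = 1.863 mol
n/ν → A: 2.779, G: 1.863; G is limiting.
n(T) = (3/1) × 1.863 = 5.589 mol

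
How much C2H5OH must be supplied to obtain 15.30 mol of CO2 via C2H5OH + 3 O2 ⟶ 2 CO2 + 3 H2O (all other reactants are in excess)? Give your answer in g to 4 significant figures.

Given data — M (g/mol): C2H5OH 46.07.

352.4 g

n(CO2) = 15.30 mol
n(C2H5OH) = (1/2) × 15.30 = 7.650 mol
mass = 7.650 × 46.07 = 352.4 g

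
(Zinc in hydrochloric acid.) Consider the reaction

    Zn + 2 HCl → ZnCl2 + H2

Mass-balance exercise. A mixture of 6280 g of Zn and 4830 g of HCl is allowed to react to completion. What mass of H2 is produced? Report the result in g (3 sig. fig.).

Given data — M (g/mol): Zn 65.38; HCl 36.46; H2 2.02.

134 g

n(Zn) = 6280 / 65.38 = 96.05 mol
n(HCl) = 4830 / 36.46 = 132.5 mol
n/ν for Zn = 96.05/1 = 96.05
n/ν for HCl = 132.5/2 = 66.25
Smallest n/ν is HCl → limiting reagent.
n(H2) = (1/2) × 132.5 = 66.25 mol
mass = 66.25 × 2.02 = 133.8 g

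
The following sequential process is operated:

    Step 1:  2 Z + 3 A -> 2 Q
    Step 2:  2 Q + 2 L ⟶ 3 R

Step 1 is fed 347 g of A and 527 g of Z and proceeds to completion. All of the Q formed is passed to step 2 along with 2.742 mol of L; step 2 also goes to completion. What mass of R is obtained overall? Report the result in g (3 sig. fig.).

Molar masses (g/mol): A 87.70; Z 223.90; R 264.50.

934 g

Step 1:
n(A) = 347.0 / 87.70 = 3.957 mol
n(Z) = 527.0 / 223.90 = 2.354 mol
n/ν for A = 3.957/3 = 1.319
n/ν for Z = 2.354/2 = 1.177
Smallest n/ν is Z → limiting reagent.
n(Q) produced = (2/2) × 2.354 = 2.354 mol
Step 2:
n(Q) available = 2.354 mol
n(L) = 2.742 mol
n/ν for Q = 2.354/2 = 1.177
n/ν for L = 2.742/2 = 1.371
Smallest n/ν is Q → limiting reagent.
n(R) = (3/2) × 2.354 = 3.531 mol
mass = 3.531 × 264.50 = 933.9 g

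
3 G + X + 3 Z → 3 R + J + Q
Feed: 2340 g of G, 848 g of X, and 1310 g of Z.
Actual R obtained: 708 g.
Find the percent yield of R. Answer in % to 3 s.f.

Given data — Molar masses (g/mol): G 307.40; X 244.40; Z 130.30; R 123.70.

n(G) = 2340 / 307.40 = 7.612 mol
n(X) = 848.0 / 244.40 = 3.470 mol
n(Z) = 1310 / 130.30 = 10.05 mol
n/ν for G = 7.612/3 = 2.537
n/ν for X = 3.470/1 = 3.470
n/ν for Z = 10.05/3 = 3.350
Smallest n/ν is G → limiting reagent.
theoretical n(R) = (3/3) × 7.612 = 7.612 mol → 941.6 g
% yield = 708 / 941.6 × 100 = 75.19 %

75.2 %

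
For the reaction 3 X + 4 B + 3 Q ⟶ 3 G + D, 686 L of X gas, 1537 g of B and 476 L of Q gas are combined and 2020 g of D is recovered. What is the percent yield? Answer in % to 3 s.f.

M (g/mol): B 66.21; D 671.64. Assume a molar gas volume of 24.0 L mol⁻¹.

n(X) = 686.0 / 24.0 = 28.58 mol
n(B) = 1537 / 66.21 = 23.21 mol
n(Q) = 476.0 / 24.0 = 19.83 mol
n/ν for X = 28.58/3 = 9.527
n/ν for B = 23.21/4 = 5.803
n/ν for Q = 19.83/3 = 6.610
Smallest n/ν is B → limiting reagent.
theoretical n(D) = (1/4) × 23.21 = 5.803 mol → 3898 g
% yield = 2020 / 3898 × 100 = 51.82 %

51.8 %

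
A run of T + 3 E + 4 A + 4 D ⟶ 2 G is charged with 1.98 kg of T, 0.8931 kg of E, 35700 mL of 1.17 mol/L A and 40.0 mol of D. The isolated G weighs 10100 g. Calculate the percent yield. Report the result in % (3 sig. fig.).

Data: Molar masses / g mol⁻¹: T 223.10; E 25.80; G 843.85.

67.4 %

n(T) = 1.980×1000 / 223.10 = 8.875 mol
n(E) = 0.8931×1000 / 25.80 = 34.62 mol
n(A) = 1.17 × 35700/1000 = 41.77 mol
n(D) = 40.00 mol
n/ν → T: 8.875, E: 11.54, A: 10.44, D: 10.00; T is limiting.
theoretical n(G) = (2/1) × 8.875 = 17.75 mol → 14980 g
% yield = 10100 / 14980 × 100 = 67.42 %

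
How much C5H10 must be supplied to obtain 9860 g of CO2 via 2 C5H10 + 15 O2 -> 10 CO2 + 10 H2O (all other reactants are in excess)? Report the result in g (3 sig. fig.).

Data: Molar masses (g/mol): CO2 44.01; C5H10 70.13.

3140 g

n(CO2) = 9860 / 44.01 = 224.0 mol
n(C5H10) = (2/10) × 224.0 = 44.80 mol
mass = 44.80 × 70.13 = 3142 g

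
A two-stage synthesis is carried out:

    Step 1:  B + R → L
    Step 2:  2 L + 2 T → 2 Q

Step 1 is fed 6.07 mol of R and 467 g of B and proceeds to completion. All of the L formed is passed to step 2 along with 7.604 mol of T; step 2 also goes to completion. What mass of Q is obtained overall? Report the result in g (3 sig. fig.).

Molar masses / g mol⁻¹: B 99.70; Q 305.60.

Step 1:
n(R) = 6.070 mol
n(B) = 467.0 / 99.70 = 4.684 mol
n/ν → R: 6.070, B: 4.684; B is limiting.
n(L) produced = (1/1) × 4.684 = 4.684 mol
Step 2:
n(L) available = 4.684 mol
n(T) = 7.604 mol
n/ν → L: 2.342, T: 3.802; L is limiting.
n(Q) = (2/2) × 4.684 = 4.684 mol
mass = 4.684 × 305.60 = 1431 g

1430 g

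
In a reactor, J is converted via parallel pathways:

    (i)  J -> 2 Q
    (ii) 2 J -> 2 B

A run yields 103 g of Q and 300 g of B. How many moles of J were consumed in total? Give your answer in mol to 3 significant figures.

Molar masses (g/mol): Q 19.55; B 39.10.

10.3 mol

n(Q) = 103 / 19.55 = 5.269 mol
n(B) = 300 / 39.10 = 7.673 mol
n(J) via (i) = (1/2)×5.269 = 2.635 mol
n(J) via (ii) = (2/2)×7.673 = 7.673 mol
total n(J) = 2.635 + 7.673 = 10.31 mol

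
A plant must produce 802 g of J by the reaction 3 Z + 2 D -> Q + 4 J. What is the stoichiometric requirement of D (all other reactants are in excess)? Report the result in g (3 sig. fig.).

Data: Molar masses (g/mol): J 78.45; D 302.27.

n(J) = 802 / 78.45 = 10.22 mol
n(D) = (2/4) × 10.22 = 5.110 mol
mass = 5.110 × 302.27 = 1545 g

1550 g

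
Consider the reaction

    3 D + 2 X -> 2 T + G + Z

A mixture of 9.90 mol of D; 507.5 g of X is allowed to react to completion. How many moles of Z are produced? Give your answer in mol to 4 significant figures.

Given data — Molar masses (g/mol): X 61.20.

n(D) = 9.900 mol
n(X) = 507.5 / 61.20 = 8.292 mol
n/ν for D = 9.900/3 = 3.300
n/ν for X = 8.292/2 = 4.146
Smallest n/ν is D → limiting reagent.
n(Z) = (1/3) × 9.900 = 3.300 mol

3.300 mol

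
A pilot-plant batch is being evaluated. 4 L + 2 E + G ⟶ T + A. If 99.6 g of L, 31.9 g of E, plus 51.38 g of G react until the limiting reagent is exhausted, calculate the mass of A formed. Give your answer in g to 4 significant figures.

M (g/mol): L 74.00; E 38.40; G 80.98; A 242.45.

81.58 g

n(L) = 99.60 / 74.00 = 1.346 mol
n(E) = 31.90 / 38.40 = 0.8307 mol
n(G) = 51.38 / 80.98 = 0.6345 mol
n/ν → L: 0.3365, E: 0.4154, G: 0.6345; L is limiting.
n(A) = (1/4) × 1.346 = 0.3365 mol
mass = 0.3365 × 242.45 = 81.58 g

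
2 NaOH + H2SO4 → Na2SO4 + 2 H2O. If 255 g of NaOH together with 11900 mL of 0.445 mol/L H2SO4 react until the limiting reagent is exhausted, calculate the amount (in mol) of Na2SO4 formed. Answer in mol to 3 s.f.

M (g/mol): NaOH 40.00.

n(NaOH) = 255.0 / 40.00 = 6.375 mol
n(H2SO4) = 0.445 × 11900/1000 = 5.296 mol
n/ν for NaOH = 6.375/2 = 3.188
n/ν for H2SO4 = 5.296/1 = 5.296
Smallest n/ν is NaOH → limiting reagent.
n(Na2SO4) = (1/2) × 6.375 = 3.188 mol

3.19 mol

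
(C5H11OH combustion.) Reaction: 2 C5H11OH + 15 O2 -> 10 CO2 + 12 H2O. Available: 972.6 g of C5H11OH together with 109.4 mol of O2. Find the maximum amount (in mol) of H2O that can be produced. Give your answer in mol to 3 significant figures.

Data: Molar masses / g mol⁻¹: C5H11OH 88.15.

n(C5H11OH) = 972.6 / 88.15 = 11.03 mol
n(O2) = 109.4 mol
n/ν for C5H11OH = 11.03/2 = 5.515
n/ν for O2 = 109.4/15 = 7.293
Smallest n/ν is C5H11OH → limiting reagent.
n(H2O) = (12/2) × 11.03 = 66.18 mol

66.2 mol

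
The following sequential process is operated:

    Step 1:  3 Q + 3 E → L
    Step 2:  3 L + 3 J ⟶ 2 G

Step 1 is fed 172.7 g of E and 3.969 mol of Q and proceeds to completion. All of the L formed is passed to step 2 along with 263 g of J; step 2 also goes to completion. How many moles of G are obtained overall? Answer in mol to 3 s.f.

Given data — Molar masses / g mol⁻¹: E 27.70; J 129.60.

Step 1:
n(E) = 172.7 / 27.70 = 6.235 mol
n(Q) = 3.969 mol
n/ν for E = 6.235/3 = 2.078
n/ν for Q = 3.969/3 = 1.323
Smallest n/ν is Q → limiting reagent.
n(L) produced = (1/3) × 3.969 = 1.323 mol
Step 2:
n(L) available = 1.323 mol
n(J) = 263.0 / 129.60 = 2.029 mol
n/ν for L = 1.323/3 = 0.4410
n/ν for J = 2.029/3 = 0.6763
Smallest n/ν is L → limiting reagent.
n(G) = (2/3) × 1.323 = 0.8820 mol

0.882 mol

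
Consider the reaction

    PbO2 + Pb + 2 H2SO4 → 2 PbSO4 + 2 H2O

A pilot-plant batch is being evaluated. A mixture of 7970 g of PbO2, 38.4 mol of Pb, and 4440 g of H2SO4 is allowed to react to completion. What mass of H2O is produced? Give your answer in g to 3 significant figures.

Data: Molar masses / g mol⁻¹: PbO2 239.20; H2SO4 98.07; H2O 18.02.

n(PbO2) = 7970 / 239.20 = 33.32 mol
n(Pb) = 38.40 mol
n(H2SO4) = 4440 / 98.07 = 45.27 mol
n/ν for PbO2 = 33.32/1 = 33.32
n/ν for Pb = 38.40/1 = 38.40
n/ν for H2SO4 = 45.27/2 = 22.64
Smallest n/ν is H2SO4 → limiting reagent.
n(H2O) = (2/2) × 45.27 = 45.27 mol
mass = 45.27 × 18.02 = 815.8 g

816 g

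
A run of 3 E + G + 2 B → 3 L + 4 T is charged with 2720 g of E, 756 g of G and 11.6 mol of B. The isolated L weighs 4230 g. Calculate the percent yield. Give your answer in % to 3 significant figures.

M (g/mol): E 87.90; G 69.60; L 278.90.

n(E) = 2720 / 87.90 = 30.94 mol
n(G) = 756.0 / 69.60 = 10.86 mol
n(B) = 11.60 mol
n/ν → E: 10.31, G: 10.86, B: 5.800; B is limiting.
theoretical n(L) = (3/2) × 11.60 = 17.40 mol → 4853 g
% yield = 4230 / 4853 × 100 = 87.16 %

87.2 %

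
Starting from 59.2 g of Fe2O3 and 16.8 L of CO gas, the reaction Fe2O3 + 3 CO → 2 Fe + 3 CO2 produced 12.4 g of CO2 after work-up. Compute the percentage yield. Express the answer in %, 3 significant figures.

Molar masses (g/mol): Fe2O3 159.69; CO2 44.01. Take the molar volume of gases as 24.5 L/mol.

n(Fe2O3) = 59.20 / 159.69 = 0.3707 mol
n(CO) = 16.80 / 24.5 = 0.6857 mol
n/ν for Fe2O3 = 0.3707/1 = 0.3707
n/ν for CO = 0.6857/3 = 0.2286
Smallest n/ν is CO → limiting reagent.
theoretical n(CO2) = (3/3) × 0.6857 = 0.6857 mol → 30.18 g
% yield = 12.4 / 30.18 × 100 = 41.09 %

41.1 %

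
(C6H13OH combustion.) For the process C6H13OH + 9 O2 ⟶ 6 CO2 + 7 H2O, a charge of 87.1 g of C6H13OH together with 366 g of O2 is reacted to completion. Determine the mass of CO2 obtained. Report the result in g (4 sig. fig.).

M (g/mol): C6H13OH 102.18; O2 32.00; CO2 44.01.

225.1 g

n(C6H13OH) = 87.10 / 102.18 = 0.8524 mol
n(O2) = 366.0 / 32.00 = 11.44 mol
n/ν for C6H13OH = 0.8524/1 = 0.8524
n/ν for O2 = 11.44/9 = 1.271
Smallest n/ν is C6H13OH → limiting reagent.
n(CO2) = (6/1) × 0.8524 = 5.114 mol
mass = 5.114 × 44.01 = 225.1 g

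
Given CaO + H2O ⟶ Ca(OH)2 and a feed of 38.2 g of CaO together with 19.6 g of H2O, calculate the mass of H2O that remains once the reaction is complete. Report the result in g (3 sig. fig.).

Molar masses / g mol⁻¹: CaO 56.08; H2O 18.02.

7.33 g

n(CaO) = 38.20 / 56.08 = 0.6812 mol
n(H2O) = 19.60 / 18.02 = 1.088 mol
n/ν for CaO = 0.6812/1 = 0.6812
n/ν for H2O = 1.088/1 = 1.088
Smallest n/ν is CaO → limiting reagent.
H2O consumed = (1/1) × 0.6812 = 0.6812 mol
H2O remaining = 1.088 − 0.6812 = 0.4068 mol
mass = 0.4068 × 18.02 = 7.331 g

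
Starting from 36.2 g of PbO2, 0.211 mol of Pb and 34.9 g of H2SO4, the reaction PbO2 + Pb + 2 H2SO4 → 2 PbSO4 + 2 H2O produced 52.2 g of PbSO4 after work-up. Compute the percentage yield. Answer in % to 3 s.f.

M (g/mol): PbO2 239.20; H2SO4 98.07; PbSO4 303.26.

n(PbO2) = 36.20 / 239.20 = 0.1513 mol
n(Pb) = 0.2110 mol
n(H2SO4) = 34.90 / 98.07 = 0.3559 mol
n/ν → PbO2: 0.1513, Pb: 0.2110, H2SO4: 0.1780; PbO2 is limiting.
theoretical n(PbSO4) = (2/1) × 0.1513 = 0.3026 mol → 91.77 g
% yield = 52.2 / 91.77 × 100 = 56.88 %

56.9 %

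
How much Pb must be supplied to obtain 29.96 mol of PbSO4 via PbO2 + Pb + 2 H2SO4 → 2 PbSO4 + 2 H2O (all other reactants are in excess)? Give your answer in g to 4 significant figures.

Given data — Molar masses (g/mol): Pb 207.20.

3104 g

n(PbSO4) = 29.96 mol
n(Pb) = (1/2) × 29.96 = 14.98 mol
mass = 14.98 × 207.20 = 3104 g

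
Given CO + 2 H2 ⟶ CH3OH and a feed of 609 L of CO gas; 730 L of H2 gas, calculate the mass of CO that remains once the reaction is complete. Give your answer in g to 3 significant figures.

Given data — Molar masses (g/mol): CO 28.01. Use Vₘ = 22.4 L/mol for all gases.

305 g

n(CO) = 609.0 / 22.4 = 27.19 mol
n(H2) = 730.0 / 22.4 = 32.59 mol
n/ν for CO = 27.19/1 = 27.19
n/ν for H2 = 32.59/2 = 16.30
Smallest n/ν is H2 → limiting reagent.
CO consumed = (1/2) × 32.59 = 16.30 mol
CO remaining = 27.19 − 16.30 = 10.89 mol
mass = 10.89 × 28.01 = 305.0 g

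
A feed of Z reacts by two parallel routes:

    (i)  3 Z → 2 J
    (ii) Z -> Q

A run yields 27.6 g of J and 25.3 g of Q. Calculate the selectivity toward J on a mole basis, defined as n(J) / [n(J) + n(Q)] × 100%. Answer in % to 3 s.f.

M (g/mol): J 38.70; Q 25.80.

42.1 %

n(J) = 27.6 / 38.70 = 0.7132 mol
n(Q) = 25.3 / 25.80 = 0.9806 mol
selectivity = 0.7132/(0.7132+0.9806) × 100 = 42.11 %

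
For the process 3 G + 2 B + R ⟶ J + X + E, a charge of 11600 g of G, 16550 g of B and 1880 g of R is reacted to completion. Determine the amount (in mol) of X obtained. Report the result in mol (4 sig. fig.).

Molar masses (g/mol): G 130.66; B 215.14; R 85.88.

21.89 mol

n(G) = 11600 / 130.66 = 88.78 mol
n(B) = 16550 / 215.14 = 76.93 mol
n(R) = 1880 / 85.88 = 21.89 mol
n/ν for G = 88.78/3 = 29.59
n/ν for B = 76.93/2 = 38.47
n/ν for R = 21.89/1 = 21.89
Smallest n/ν is R → limiting reagent.
n(X) = (1/1) × 21.89 = 21.89 mol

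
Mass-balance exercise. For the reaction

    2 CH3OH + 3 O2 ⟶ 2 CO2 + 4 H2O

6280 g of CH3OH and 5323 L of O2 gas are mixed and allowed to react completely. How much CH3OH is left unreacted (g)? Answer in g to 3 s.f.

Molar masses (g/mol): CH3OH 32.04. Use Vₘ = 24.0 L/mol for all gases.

1540 g

n(CH3OH) = 6280 / 32.04 = 196.0 mol
n(O2) = 5323 / 24.0 = 221.8 mol
n/ν for CH3OH = 196.0/2 = 98.00
n/ν for O2 = 221.8/3 = 73.93
Smallest n/ν is O2 → limiting reagent.
CH3OH consumed = (2/3) × 221.8 = 147.9 mol
CH3OH remaining = 196.0 − 147.9 = 48.10 mol
mass = 48.10 × 32.04 = 1541 g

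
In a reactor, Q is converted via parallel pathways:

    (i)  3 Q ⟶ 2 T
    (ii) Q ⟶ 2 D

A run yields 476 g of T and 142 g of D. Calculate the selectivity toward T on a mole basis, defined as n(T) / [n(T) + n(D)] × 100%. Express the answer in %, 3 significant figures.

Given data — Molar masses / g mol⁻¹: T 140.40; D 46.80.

52.8 %

n(T) = 476 / 140.40 = 3.390 mol
n(D) = 142 / 46.80 = 3.034 mol
selectivity = 3.390/(3.390+3.034) × 100 = 52.77 %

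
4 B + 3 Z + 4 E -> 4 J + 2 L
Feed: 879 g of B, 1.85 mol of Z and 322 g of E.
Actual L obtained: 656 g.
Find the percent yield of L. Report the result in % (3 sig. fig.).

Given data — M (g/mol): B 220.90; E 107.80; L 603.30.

n(B) = 879.0 / 220.90 = 3.979 mol
n(Z) = 1.850 mol
n(E) = 322.0 / 107.80 = 2.987 mol
n/ν → B: 0.9948, Z: 0.6167, E: 0.7468; Z is limiting.
theoretical n(L) = (2/3) × 1.850 = 1.233 mol → 743.9 g
% yield = 656 / 743.9 × 100 = 88.18 %

88.2 %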